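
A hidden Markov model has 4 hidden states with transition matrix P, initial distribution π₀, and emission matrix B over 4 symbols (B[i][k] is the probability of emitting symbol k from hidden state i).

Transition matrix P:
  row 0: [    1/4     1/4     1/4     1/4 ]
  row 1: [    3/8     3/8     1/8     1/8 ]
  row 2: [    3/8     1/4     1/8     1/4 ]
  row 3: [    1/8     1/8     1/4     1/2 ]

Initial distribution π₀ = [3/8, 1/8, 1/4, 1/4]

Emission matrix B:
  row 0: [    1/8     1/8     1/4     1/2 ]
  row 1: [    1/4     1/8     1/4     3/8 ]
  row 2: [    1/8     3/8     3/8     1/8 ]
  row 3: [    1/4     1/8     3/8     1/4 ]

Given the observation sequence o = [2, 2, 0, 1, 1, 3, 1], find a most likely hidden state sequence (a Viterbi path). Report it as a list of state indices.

t=0: δ = [9.375e-02, 3.125e-02, 9.375e-02, 9.375e-02]  (obs o_0=2)
t=1: δ = [8.789e-03, 5.859e-03, 8.789e-03, 1.758e-02]  ψ = [2, 0, 0, 3]  (obs o_1=2)
t=2: δ = [4.120e-04, 5.493e-04, 5.493e-04, 2.197e-03]  ψ = [2, 0, 3, 3]  (obs o_2=0)
t=3: δ = [3.433e-05, 3.433e-05, 2.060e-04, 1.373e-04]  ψ = [3, 3, 3, 3]  (obs o_3=1)
t=4: δ = [9.656e-06, 6.437e-06, 1.287e-05, 8.583e-06]  ψ = [2, 2, 3, 3]  (obs o_4=1)
t=5: δ = [2.414e-06, 1.207e-06, 3.017e-07, 1.073e-06]  ψ = [2, 2, 0, 3]  (obs o_5=3)
t=6: δ = [7.544e-08, 7.544e-08, 2.263e-07, 7.544e-08]  ψ = [0, 0, 0, 0]  (obs o_6=1)
backtrack: best end state = 2; path = [3, 3, 3, 3, 2, 0, 2]

path = [3, 3, 3, 3, 2, 0, 2]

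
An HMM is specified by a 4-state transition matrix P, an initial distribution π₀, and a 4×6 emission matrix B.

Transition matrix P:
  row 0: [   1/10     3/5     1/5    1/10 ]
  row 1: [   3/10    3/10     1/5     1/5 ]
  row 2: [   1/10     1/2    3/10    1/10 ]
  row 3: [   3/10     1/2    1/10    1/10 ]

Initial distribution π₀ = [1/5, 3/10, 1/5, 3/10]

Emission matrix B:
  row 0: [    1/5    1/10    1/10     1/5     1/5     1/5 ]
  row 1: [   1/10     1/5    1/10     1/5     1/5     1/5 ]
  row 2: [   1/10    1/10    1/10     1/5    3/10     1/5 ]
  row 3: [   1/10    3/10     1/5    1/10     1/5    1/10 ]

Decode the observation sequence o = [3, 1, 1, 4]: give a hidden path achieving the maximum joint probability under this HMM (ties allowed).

path = [0, 1, 3, 1]

t=0: δ = [4.000e-02, 6.000e-02, 4.000e-02, 3.000e-02]  (obs o_0=3)
t=1: δ = [1.800e-03, 4.800e-03, 1.200e-03, 3.600e-03]  ψ = [1, 0, 1, 1]  (obs o_1=1)
t=2: δ = [1.440e-04, 3.600e-04, 9.600e-05, 2.880e-04]  ψ = [1, 3, 1, 1]  (obs o_2=1)
t=3: δ = [2.160e-05, 2.880e-05, 2.160e-05, 1.440e-05]  ψ = [1, 3, 1, 1]  (obs o_3=4)
backtrack: best end state = 1; path = [0, 1, 3, 1]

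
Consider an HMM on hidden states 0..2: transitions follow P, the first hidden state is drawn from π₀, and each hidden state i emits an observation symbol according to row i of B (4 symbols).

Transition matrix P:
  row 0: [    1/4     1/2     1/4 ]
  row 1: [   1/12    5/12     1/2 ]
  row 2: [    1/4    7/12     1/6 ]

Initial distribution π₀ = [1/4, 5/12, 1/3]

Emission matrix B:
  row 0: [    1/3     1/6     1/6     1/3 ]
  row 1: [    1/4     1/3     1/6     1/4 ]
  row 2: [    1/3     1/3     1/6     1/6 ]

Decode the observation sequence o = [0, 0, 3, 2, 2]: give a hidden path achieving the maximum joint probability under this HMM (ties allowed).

t=0: δ = [8.333e-02, 1.042e-01, 1.111e-01]  (obs o_0=0)
t=1: δ = [9.259e-03, 1.620e-02, 1.736e-02]  ψ = [2, 2, 1]  (obs o_1=0)
t=2: δ = [1.447e-03, 2.532e-03, 1.350e-03]  ψ = [2, 2, 1]  (obs o_2=3)
t=3: δ = [6.028e-05, 1.758e-04, 2.110e-04]  ψ = [0, 1, 1]  (obs o_3=2)
t=4: δ = [8.791e-06, 2.051e-05, 1.465e-05]  ψ = [2, 2, 1]  (obs o_4=2)
backtrack: best end state = 1; path = [1, 2, 1, 2, 1]

path = [1, 2, 1, 2, 1]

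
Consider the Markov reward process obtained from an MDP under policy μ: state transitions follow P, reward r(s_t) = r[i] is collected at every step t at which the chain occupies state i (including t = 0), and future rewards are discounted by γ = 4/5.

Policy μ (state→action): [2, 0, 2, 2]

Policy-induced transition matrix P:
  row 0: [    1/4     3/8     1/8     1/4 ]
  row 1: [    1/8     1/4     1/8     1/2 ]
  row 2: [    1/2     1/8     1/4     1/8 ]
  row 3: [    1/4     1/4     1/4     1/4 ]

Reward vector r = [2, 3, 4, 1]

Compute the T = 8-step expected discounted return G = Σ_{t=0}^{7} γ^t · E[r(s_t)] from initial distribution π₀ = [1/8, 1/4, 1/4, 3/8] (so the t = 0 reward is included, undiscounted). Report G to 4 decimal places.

G = 9.7868

t=0: π = [0.1250, 0.2500, 0.2500, 0.3750], E[r] = 2.3750, γ^t·E[r] = 2.375000, running G = 2.375000
t=1: π = [0.2813, 0.2344, 0.2031, 0.2813], E[r] = 2.3594, γ^t·E[r] = 1.887500, running G = 4.262500
t=2: π = [0.2715, 0.2598, 0.1855, 0.2832], E[r] = 2.3477, γ^t·E[r] = 1.502500, running G = 5.765000
t=3: π = [0.2639, 0.2607, 0.1836, 0.2917], E[r] = 2.3362, γ^t·E[r] = 1.196125, running G = 6.961125
t=4: π = [0.2633, 0.2600, 0.1844, 0.2922], E[r] = 2.3366, γ^t·E[r] = 0.957088, running G = 7.918213
t=5: π = [0.2636, 0.2599, 0.1846, 0.2920], E[r] = 2.3371, γ^t·E[r] = 0.765810, running G = 8.684023
t=6: π = [0.2637, 0.2599, 0.1846, 0.2919], E[r] = 2.3371, γ^t·E[r] = 0.612662, running G = 9.296684
t=7: π = [0.2637, 0.2599, 0.1846, 0.2919], E[r] = 2.3371, γ^t·E[r] = 0.490126, running G = 9.786811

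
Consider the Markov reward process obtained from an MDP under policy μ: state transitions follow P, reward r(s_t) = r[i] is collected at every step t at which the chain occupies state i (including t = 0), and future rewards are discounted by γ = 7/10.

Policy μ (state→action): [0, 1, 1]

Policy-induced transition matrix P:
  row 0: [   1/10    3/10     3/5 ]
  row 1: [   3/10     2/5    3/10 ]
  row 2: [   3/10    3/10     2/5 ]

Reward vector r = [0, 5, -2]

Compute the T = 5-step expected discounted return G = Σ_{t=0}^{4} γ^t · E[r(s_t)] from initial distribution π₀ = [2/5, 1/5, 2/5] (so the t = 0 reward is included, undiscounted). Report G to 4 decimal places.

t=0: π = [0.4000, 0.2000, 0.4000], E[r] = 0.2000, γ^t·E[r] = 0.200000, running G = 0.200000
t=1: π = [0.2200, 0.3200, 0.4600], E[r] = 0.6800, γ^t·E[r] = 0.476000, running G = 0.676000
t=2: π = [0.2560, 0.3320, 0.4120], E[r] = 0.8360, γ^t·E[r] = 0.409640, running G = 1.085640
t=3: π = [0.2488, 0.3332, 0.4180], E[r] = 0.8300, γ^t·E[r] = 0.284690, running G = 1.370330
t=4: π = [0.2502, 0.3333, 0.4164], E[r] = 0.8337, γ^t·E[r] = 0.200176, running G = 1.570506

G = 1.5705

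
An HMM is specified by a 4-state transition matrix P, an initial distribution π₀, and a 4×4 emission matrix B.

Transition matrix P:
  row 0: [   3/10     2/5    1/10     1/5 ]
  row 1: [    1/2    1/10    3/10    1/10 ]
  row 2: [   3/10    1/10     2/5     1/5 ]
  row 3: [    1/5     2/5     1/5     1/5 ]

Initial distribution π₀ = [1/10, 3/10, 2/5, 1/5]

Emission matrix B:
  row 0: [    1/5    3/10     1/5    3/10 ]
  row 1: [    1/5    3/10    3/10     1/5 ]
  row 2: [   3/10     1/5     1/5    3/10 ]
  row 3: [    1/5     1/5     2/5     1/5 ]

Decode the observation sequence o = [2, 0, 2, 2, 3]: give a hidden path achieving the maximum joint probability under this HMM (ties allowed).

t=0: δ = [2.000e-02, 9.000e-02, 8.000e-02, 8.000e-02]  (obs o_0=2)
t=1: δ = [9.000e-03, 6.400e-03, 9.600e-03, 3.200e-03]  ψ = [1, 3, 2, 2]  (obs o_1=0)
t=2: δ = [6.400e-04, 1.080e-03, 7.680e-04, 7.680e-04]  ψ = [1, 0, 2, 2]  (obs o_2=2)
t=3: δ = [1.080e-04, 9.216e-05, 6.480e-05, 6.144e-05]  ψ = [1, 3, 1, 2]  (obs o_3=2)
t=4: δ = [1.382e-05, 8.640e-06, 8.294e-06, 4.320e-06]  ψ = [1, 0, 1, 0]  (obs o_4=3)
backtrack: best end state = 0; path = [2, 2, 3, 1, 0]

path = [2, 2, 3, 1, 0]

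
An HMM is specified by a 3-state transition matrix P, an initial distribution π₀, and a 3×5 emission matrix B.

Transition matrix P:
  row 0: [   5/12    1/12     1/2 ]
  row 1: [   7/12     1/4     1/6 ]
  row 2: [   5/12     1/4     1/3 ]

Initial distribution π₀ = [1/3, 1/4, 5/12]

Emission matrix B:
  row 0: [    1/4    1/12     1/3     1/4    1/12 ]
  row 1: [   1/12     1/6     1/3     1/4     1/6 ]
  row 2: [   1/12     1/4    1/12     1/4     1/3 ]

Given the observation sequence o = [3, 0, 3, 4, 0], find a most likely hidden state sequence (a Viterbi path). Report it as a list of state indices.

path = [2, 0, 0, 2, 0]

t=0: δ = [8.333e-02, 6.250e-02, 1.042e-01]  (obs o_0=3)
t=1: δ = [1.085e-02, 2.170e-03, 3.472e-03]  ψ = [2, 2, 0]  (obs o_1=0)
t=2: δ = [1.130e-03, 2.261e-04, 1.356e-03]  ψ = [0, 0, 0]  (obs o_2=3)
t=3: δ = [4.710e-05, 5.651e-05, 1.884e-04]  ψ = [2, 2, 0]  (obs o_3=4)
t=4: δ = [1.962e-05, 3.925e-06, 5.233e-06]  ψ = [2, 2, 2]  (obs o_4=0)
backtrack: best end state = 0; path = [2, 0, 0, 2, 0]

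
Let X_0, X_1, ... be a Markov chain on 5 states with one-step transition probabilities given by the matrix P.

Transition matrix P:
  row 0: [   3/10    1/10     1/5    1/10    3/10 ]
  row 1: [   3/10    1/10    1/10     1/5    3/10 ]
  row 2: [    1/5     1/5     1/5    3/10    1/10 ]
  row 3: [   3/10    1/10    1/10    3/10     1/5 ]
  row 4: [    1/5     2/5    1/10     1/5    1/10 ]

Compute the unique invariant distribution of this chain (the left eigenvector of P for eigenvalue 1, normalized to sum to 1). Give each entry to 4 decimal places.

π = [0.2650, 0.1768, 0.1406, 0.2084, 0.2092]

Balance equations π_j = Σ_i π_i·P[i][j]:
  π_0 = 3/10·π_0 + 3/10·π_1 + 1/5·π_2 + 3/10·π_3 + 1/5·π_4
  π_1 = 1/10·π_0 + 1/10·π_1 + 1/5·π_2 + 1/10·π_3 + 2/5·π_4
  π_2 = 1/5·π_0 + 1/10·π_1 + 1/5·π_2 + 1/10·π_3 + 1/10·π_4
  π_3 = 1/10·π_0 + 1/5·π_1 + 3/10·π_2 + 3/10·π_3 + 1/5·π_4
  normalize: π_0 + π_1 + π_2 + π_3 + π_4 = 1
Solving the linear system gives exactly π = [1301/4909, 868/4909, 690/4909, 1023/4909, 1027/4909].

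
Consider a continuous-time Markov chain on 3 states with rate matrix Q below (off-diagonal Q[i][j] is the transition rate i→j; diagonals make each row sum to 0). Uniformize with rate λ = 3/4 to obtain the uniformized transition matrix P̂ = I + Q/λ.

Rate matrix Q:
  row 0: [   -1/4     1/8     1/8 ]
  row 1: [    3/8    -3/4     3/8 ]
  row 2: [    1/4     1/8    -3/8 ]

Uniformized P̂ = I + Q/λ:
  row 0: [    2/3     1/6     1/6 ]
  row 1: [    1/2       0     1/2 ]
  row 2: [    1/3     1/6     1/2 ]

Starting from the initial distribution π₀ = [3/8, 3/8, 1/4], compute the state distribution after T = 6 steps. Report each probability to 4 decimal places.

t=0: π = [0.3750, 0.3750, 0.2500]
t=1: π = [0.5208, 0.1042, 0.3750]
t=2: π = [0.5243, 0.1493, 0.3264]
t=3: π = [0.5330, 0.1418, 0.3252]
t=4: π = [0.5346, 0.1430, 0.3223]
t=5: π = [0.5354, 0.1428, 0.3218]
t=6: π = [0.5356, 0.1429, 0.3215]

π = [0.5356, 0.1429, 0.3215]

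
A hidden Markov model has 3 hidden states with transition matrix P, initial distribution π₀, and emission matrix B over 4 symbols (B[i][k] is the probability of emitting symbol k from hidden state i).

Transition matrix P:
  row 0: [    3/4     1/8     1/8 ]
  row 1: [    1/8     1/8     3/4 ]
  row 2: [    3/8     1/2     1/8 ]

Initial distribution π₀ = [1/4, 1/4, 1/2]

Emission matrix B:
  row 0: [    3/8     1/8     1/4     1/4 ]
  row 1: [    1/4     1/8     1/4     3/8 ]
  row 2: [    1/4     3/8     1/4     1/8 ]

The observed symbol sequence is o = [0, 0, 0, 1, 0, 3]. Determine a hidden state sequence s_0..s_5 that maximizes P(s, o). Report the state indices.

path = [0, 0, 0, 0, 0, 0]

t=0: δ = [9.375e-02, 6.250e-02, 1.250e-01]  (obs o_0=0)
t=1: δ = [2.637e-02, 1.562e-02, 1.172e-02]  ψ = [0, 2, 1]  (obs o_1=0)
t=2: δ = [7.416e-03, 1.465e-03, 2.930e-03]  ψ = [0, 2, 1]  (obs o_2=0)
t=3: δ = [6.952e-04, 1.831e-04, 4.120e-04]  ψ = [0, 2, 1]  (obs o_3=1)
t=4: δ = [1.955e-04, 5.150e-05, 3.433e-05]  ψ = [0, 2, 1]  (obs o_4=0)
t=5: δ = [3.666e-05, 9.166e-06, 4.828e-06]  ψ = [0, 0, 1]  (obs o_5=3)
backtrack: best end state = 0; path = [0, 0, 0, 0, 0, 0]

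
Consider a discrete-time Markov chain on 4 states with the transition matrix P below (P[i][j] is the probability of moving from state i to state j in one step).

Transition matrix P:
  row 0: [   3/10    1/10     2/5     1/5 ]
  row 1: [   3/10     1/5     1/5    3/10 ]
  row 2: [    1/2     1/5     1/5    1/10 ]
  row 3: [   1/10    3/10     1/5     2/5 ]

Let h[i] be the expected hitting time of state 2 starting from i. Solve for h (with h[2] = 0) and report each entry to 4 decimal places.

First-step conditioning: h[2] = 0; for i ≠ 2, h[i] = 1 + Σ_k P[i][k]·h[k].
  h[0] = 1 + 3/10·h[0] + 1/10·h[1] + 1/5·h[3]
  h[1] = 1 + 3/10·h[0] + 1/5·h[1] + 3/10·h[3]
  h[3] = 1 + 1/10·h[0] + 3/10·h[1] + 2/5·h[3]
Solving the 3×3 linear system over states ≠ 2 gives exactly h = [350/109, 440/109, 0, 460/109] (h[2] = 0 is the target).

h = [3.2110, 4.0367, 0.0000, 4.2202]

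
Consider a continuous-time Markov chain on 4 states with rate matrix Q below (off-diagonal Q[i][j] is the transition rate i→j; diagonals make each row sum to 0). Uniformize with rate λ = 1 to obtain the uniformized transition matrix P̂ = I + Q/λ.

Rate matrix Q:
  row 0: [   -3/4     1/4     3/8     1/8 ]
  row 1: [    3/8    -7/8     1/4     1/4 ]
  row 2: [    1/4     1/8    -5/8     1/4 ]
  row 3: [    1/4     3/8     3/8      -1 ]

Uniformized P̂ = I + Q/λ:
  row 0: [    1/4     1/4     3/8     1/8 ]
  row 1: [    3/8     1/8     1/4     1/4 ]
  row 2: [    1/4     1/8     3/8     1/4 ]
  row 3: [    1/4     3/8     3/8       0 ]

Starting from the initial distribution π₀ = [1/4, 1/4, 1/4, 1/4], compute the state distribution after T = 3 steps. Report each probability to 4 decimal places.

t=0: π = [0.2500, 0.2500, 0.2500, 0.2500]
t=1: π = [0.2813, 0.2188, 0.3438, 0.1563]
t=2: π = [0.2773, 0.1992, 0.3477, 0.1758]
t=3: π = [0.2749, 0.2036, 0.3501, 0.1714]

π = [0.2749, 0.2036, 0.3501, 0.1714]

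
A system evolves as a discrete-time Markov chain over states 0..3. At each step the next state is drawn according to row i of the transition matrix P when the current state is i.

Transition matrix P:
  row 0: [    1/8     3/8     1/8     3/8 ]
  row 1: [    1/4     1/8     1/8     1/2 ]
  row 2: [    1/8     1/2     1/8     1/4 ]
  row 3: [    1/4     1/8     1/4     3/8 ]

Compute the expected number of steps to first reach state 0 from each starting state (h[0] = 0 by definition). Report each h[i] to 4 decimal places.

h = [0.0000, 4.3852, 4.9185, 4.4444]

First-step conditioning: h[0] = 0; for i ≠ 0, h[i] = 1 + Σ_k P[i][k]·h[k].
  h[1] = 1 + 1/8·h[1] + 1/8·h[2] + 1/2·h[3]
  h[2] = 1 + 1/2·h[1] + 1/8·h[2] + 1/4·h[3]
  h[3] = 1 + 1/8·h[1] + 1/4·h[2] + 3/8·h[3]
Solving the 3×3 linear system over states ≠ 0 gives exactly h = [0, 592/135, 664/135, 40/9] (h[0] = 0 is the target).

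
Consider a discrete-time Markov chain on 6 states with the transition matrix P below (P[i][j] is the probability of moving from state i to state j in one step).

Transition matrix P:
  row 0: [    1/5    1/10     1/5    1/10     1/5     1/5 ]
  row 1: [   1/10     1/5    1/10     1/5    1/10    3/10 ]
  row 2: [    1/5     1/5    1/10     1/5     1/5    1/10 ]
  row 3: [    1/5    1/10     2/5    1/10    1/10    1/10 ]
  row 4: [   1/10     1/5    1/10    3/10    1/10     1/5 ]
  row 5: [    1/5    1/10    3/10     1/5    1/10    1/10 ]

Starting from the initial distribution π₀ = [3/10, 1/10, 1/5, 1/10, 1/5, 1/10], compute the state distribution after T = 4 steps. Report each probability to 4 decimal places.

π = [0.1714, 0.1490, 0.2027, 0.1787, 0.1375, 0.1607]

t=0: π = [0.3000, 0.1000, 0.2000, 0.1000, 0.2000, 0.1000]
t=1: π = [0.1700, 0.1500, 0.1800, 0.1800, 0.1500, 0.1700]
t=2: π = [0.1700, 0.1480, 0.2050, 0.1800, 0.1350, 0.1620]
t=3: π = [0.1717, 0.1488, 0.2034, 0.1785, 0.1375, 0.1601]
t=4: π = [0.1714, 0.1490, 0.2027, 0.1787, 0.1375, 0.1607]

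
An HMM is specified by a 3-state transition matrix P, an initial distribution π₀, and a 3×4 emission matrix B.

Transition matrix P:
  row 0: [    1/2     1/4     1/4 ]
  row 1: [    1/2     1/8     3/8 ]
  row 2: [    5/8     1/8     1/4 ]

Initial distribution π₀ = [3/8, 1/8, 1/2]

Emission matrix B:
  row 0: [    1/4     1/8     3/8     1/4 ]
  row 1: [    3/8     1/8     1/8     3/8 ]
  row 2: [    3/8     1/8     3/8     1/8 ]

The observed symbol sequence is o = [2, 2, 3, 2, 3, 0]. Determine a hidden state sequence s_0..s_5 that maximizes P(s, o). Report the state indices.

path = [2, 0, 0, 0, 0, 0]

t=0: δ = [1.406e-01, 1.562e-02, 1.875e-01]  (obs o_0=2)
t=1: δ = [4.395e-02, 4.395e-03, 1.758e-02]  ψ = [2, 0, 2]  (obs o_1=2)
t=2: δ = [5.493e-03, 4.120e-03, 1.373e-03]  ψ = [0, 0, 0]  (obs o_2=3)
t=3: δ = [1.030e-03, 1.717e-04, 5.794e-04]  ψ = [0, 0, 1]  (obs o_3=2)
t=4: δ = [1.287e-04, 9.656e-05, 3.219e-05]  ψ = [0, 0, 0]  (obs o_4=3)
t=5: δ = [1.609e-05, 1.207e-05, 1.358e-05]  ψ = [0, 0, 1]  (obs o_5=0)
backtrack: best end state = 0; path = [2, 0, 0, 0, 0, 0]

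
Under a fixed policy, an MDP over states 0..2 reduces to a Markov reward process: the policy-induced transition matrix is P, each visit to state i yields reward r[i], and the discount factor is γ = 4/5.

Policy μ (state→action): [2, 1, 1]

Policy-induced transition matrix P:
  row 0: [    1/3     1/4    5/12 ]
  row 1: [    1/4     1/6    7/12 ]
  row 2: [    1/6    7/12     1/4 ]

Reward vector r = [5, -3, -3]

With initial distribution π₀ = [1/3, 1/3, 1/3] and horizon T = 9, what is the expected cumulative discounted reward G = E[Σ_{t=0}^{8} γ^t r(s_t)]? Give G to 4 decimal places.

t=0: π = [0.3333, 0.3333, 0.3333], E[r] = -0.3333, γ^t·E[r] = -0.333333, running G = -0.333333
t=1: π = [0.2500, 0.3333, 0.4167], E[r] = -1.0000, γ^t·E[r] = -0.800000, running G = -1.133333
t=2: π = [0.2361, 0.3611, 0.4028], E[r] = -1.1111, γ^t·E[r] = -0.711111, running G = -1.844444
t=3: π = [0.2361, 0.3542, 0.4097], E[r] = -1.1111, γ^t·E[r] = -0.568889, running G = -2.413333
t=4: π = [0.2355, 0.3571, 0.4074], E[r] = -1.1157, γ^t·E[r] = -0.457007, running G = -2.870341
t=5: π = [0.2357, 0.3560, 0.4083], E[r] = -1.1146, γ^t·E[r] = -0.365227, running G = -3.235567
t=6: π = [0.2356, 0.3564, 0.4080], E[r] = -1.1151, γ^t·E[r] = -0.292308, running G = -3.527875
t=7: π = [0.2356, 0.3563, 0.4081], E[r] = -1.1149, γ^t·E[r] = -0.233811, running G = -3.761686
t=8: π = [0.2356, 0.3563, 0.4080], E[r] = -1.1150, γ^t·E[r] = -0.187059, running G = -3.948745

G = -3.9487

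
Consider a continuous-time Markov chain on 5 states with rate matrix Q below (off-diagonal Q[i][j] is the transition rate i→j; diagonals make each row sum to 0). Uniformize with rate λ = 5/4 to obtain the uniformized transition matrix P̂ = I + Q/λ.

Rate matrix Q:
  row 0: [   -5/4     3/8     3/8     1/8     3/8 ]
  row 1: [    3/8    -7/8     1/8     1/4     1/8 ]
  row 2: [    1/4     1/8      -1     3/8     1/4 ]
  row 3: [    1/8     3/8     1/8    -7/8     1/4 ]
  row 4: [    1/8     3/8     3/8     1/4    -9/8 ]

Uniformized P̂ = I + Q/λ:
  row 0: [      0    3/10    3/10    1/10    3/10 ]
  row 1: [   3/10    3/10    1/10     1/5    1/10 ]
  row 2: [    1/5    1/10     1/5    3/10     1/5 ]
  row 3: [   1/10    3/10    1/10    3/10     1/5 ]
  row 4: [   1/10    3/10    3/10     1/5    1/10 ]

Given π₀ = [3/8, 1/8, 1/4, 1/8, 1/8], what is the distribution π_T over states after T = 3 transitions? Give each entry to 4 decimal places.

π = [0.1536, 0.2625, 0.1840, 0.2258, 0.1741]

t=0: π = [0.3750, 0.1250, 0.2500, 0.1250, 0.1250]
t=1: π = [0.1125, 0.2500, 0.2250, 0.2000, 0.2125]
t=2: π = [0.1613, 0.2550, 0.1875, 0.2313, 0.1650]
t=3: π = [0.1536, 0.2625, 0.1840, 0.2258, 0.1741]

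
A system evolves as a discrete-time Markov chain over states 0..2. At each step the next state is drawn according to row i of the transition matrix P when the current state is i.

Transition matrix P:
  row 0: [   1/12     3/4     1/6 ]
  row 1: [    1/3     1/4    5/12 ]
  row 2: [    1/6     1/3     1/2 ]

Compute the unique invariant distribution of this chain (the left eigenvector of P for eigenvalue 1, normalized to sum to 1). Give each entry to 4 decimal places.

π = [0.2138, 0.3899, 0.3962]

Balance equations π_j = Σ_i π_i·P[i][j]:
  π_0 = 1/12·π_0 + 1/3·π_1 + 1/6·π_2
  π_1 = 3/4·π_0 + 1/4·π_1 + 1/3·π_2
  normalize: π_0 + π_1 + π_2 = 1
Solving the linear system gives exactly π = [34/159, 62/159, 21/53].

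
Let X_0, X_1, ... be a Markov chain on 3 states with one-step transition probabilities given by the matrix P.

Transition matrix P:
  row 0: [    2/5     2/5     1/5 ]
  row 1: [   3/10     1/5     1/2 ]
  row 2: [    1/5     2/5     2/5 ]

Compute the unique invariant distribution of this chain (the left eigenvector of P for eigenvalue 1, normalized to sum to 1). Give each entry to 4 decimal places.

π = [0.2917, 0.3333, 0.3750]

Balance equations π_j = Σ_i π_i·P[i][j]:
  π_0 = 2/5·π_0 + 3/10·π_1 + 1/5·π_2
  π_1 = 2/5·π_0 + 1/5·π_1 + 2/5·π_2
  normalize: π_0 + π_1 + π_2 = 1
Solving the linear system gives exactly π = [7/24, 1/3, 3/8].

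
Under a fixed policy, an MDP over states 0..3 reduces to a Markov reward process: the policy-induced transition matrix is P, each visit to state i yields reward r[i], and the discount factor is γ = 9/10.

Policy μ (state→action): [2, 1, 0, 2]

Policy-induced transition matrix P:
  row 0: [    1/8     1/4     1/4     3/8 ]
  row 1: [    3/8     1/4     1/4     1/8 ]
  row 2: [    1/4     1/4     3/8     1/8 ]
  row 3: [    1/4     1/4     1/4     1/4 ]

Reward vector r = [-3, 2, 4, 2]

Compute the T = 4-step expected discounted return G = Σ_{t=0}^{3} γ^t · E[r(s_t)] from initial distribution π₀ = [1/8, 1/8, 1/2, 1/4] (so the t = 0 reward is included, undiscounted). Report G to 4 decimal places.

G = 5.6522

t=0: π = [0.1250, 0.1250, 0.5000, 0.2500], E[r] = 2.3750, γ^t·E[r] = 2.375000, running G = 2.375000
t=1: π = [0.2500, 0.2500, 0.3125, 0.1875], E[r] = 1.3750, γ^t·E[r] = 1.237500, running G = 3.612500
t=2: π = [0.2500, 0.2500, 0.2891, 0.2109], E[r] = 1.3281, γ^t·E[r] = 1.075781, running G = 4.688281
t=3: π = [0.2500, 0.2500, 0.2861, 0.2139], E[r] = 1.3223, γ^t·E[r] = 0.963932, running G = 5.652213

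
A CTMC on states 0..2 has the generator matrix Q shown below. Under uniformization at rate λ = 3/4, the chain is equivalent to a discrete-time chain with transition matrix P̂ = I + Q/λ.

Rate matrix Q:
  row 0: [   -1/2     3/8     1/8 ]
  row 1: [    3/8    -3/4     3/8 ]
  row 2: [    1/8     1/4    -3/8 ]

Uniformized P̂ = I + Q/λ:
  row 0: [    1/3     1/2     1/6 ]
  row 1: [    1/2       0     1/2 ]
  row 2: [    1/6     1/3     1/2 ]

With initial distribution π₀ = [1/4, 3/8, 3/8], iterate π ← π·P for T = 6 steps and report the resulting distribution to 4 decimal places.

t=0: π = [0.2500, 0.3750, 0.3750]
t=1: π = [0.3333, 0.2500, 0.4167]
t=2: π = [0.3056, 0.3056, 0.3889]
t=3: π = [0.3194, 0.2824, 0.3981]
t=4: π = [0.3140, 0.2924, 0.3935]
t=5: π = [0.3165, 0.2882, 0.3953]
t=6: π = [0.3155, 0.2900, 0.3945]

π = [0.3155, 0.2900, 0.3945]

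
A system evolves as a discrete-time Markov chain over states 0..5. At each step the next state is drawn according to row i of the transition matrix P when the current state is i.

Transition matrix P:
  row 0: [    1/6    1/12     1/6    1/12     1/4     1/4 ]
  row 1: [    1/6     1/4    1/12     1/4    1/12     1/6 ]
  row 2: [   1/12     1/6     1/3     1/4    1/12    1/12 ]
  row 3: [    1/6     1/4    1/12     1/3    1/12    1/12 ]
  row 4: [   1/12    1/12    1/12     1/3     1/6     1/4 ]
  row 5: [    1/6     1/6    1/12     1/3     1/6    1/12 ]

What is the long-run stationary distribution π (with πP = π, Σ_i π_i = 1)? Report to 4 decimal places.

π = [0.1452, 0.1814, 0.1272, 0.2713, 0.1304, 0.1444]

Balance equations π_j = Σ_i π_i·P[i][j]:
  π_0 = 1/6·π_0 + 1/6·π_1 + 1/12·π_2 + 1/6·π_3 + 1/12·π_4 + 1/6·π_5
  π_1 = 1/12·π_0 + 1/4·π_1 + 1/6·π_2 + 1/4·π_3 + 1/12·π_4 + 1/6·π_5
  π_2 = 1/6·π_0 + 1/12·π_1 + 1/3·π_2 + 1/12·π_3 + 1/12·π_4 + 1/12·π_5
  π_3 = 1/12·π_0 + 1/4·π_1 + 1/4·π_2 + 1/3·π_3 + 1/3·π_4 + 1/3·π_5
  π_4 = 1/4·π_0 + 1/12·π_1 + 1/12·π_2 + 1/12·π_3 + 1/6·π_4 + 1/6·π_5
  normalize: π_0 + π_1 + π_2 + π_3 + π_4 + π_5 = 1
Solving the linear system gives exactly π = [4217/29044, 3952/21783, 11087/87132, 1970/7261, 11365/87132, 12581/87132].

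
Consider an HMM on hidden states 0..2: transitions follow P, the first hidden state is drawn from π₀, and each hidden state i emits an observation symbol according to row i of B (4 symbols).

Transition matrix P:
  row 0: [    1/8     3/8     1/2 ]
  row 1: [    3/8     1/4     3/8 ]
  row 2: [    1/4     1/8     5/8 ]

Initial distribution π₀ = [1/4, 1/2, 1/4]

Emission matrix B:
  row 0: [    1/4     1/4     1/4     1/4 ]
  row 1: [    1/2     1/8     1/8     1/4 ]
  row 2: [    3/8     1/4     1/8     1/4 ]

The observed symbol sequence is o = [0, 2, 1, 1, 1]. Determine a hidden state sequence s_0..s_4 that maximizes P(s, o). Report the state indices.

path = [1, 0, 2, 2, 2]

t=0: δ = [6.250e-02, 2.500e-01, 9.375e-02]  (obs o_0=0)
t=1: δ = [2.344e-02, 7.812e-03, 1.172e-02]  ψ = [1, 1, 1]  (obs o_1=2)
t=2: δ = [7.324e-04, 1.099e-03, 2.930e-03]  ψ = [0, 0, 0]  (obs o_2=1)
t=3: δ = [1.831e-04, 4.578e-05, 4.578e-04]  ψ = [2, 2, 2]  (obs o_3=1)
t=4: δ = [2.861e-05, 8.583e-06, 7.153e-05]  ψ = [2, 0, 2]  (obs o_4=1)
backtrack: best end state = 2; path = [1, 0, 2, 2, 2]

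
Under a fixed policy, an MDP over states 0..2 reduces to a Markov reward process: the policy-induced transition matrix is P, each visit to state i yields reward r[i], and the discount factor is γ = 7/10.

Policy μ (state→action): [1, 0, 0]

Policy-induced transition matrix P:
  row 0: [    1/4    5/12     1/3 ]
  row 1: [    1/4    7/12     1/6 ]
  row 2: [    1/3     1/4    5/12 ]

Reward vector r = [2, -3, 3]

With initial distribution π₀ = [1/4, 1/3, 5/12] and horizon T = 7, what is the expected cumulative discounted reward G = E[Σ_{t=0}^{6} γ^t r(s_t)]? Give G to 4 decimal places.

G = 1.0906

t=0: π = [0.2500, 0.3333, 0.4167], E[r] = 0.7500, γ^t·E[r] = 0.750000, running G = 0.750000
t=1: π = [0.2847, 0.4028, 0.3125], E[r] = 0.2986, γ^t·E[r] = 0.209028, running G = 0.959028
t=2: π = [0.2760, 0.4317, 0.2922], E[r] = 0.1337, γ^t·E[r] = 0.065503, running G = 1.024531
t=3: π = [0.2744, 0.4399, 0.2857], E[r] = 0.0862, γ^t·E[r] = 0.029559, running G = 1.054091
t=4: π = [0.2738, 0.4424, 0.2838], E[r] = 0.0720, γ^t·E[r] = 0.017290, running G = 1.071381
t=5: π = [0.2737, 0.4431, 0.2833], E[r] = 0.0678, γ^t·E[r] = 0.011397, running G = 1.082778
t=6: π = [0.2736, 0.4433, 0.2831], E[r] = 0.0666, γ^t·E[r] = 0.007831, running G = 1.090609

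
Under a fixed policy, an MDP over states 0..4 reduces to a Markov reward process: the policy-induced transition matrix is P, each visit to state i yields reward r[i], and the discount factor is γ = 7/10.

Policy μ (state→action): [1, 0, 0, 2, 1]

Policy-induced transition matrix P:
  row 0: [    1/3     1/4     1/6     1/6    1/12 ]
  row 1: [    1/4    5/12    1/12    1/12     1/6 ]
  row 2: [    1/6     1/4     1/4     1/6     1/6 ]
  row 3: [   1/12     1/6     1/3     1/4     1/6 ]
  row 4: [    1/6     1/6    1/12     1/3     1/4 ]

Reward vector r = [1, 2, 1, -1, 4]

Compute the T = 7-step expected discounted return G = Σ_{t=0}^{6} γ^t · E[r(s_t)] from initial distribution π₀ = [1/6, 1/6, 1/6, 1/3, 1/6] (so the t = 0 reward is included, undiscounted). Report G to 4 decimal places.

G = 3.7925

t=0: π = [0.1667, 0.1667, 0.1667, 0.3333, 0.1667], E[r] = 1.0000, γ^t·E[r] = 1.000000, running G = 1.000000
t=1: π = [0.1806, 0.2361, 0.2083, 0.2083, 0.1667], E[r] = 1.3194, γ^t·E[r] = 0.923611, running G = 1.923611
t=2: π = [0.1991, 0.2581, 0.1852, 0.1921, 0.1655], E[r] = 1.3704, γ^t·E[r] = 0.671481, running G = 2.595093
t=3: π = [0.2053, 0.2632, 0.1788, 0.1888, 0.1639], E[r] = 1.3773, γ^t·E[r] = 0.472419, running G = 3.067512
t=4: π = [0.2071, 0.2645, 0.1774, 0.1878, 0.1632], E[r] = 1.3786, γ^t·E[r] = 0.330994, running G = 3.398506
t=5: π = [0.2076, 0.2648, 0.1771, 0.1875, 0.1630], E[r] = 1.3789, γ^t·E[r] = 0.231753, running G = 3.630259
t=6: π = [0.2077, 0.2649, 0.1770, 0.1874, 0.1630], E[r] = 1.3790, γ^t·E[r] = 0.162239, running G = 3.792499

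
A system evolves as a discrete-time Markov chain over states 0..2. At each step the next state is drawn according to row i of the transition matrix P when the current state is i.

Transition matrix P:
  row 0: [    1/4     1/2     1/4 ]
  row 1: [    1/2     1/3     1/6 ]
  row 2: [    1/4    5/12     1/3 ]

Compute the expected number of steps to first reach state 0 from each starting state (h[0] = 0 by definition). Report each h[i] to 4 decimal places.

First-step conditioning: h[0] = 0; for i ≠ 0, h[i] = 1 + Σ_k P[i][k]·h[k].
  h[1] = 1 + 1/3·h[1] + 1/6·h[2]
  h[2] = 1 + 5/12·h[1] + 1/3·h[2]
Solving the 2×2 linear system over states ≠ 0 gives exactly h = [0, 20/9, 26/9] (h[0] = 0 is the target).

h = [0.0000, 2.2222, 2.8889]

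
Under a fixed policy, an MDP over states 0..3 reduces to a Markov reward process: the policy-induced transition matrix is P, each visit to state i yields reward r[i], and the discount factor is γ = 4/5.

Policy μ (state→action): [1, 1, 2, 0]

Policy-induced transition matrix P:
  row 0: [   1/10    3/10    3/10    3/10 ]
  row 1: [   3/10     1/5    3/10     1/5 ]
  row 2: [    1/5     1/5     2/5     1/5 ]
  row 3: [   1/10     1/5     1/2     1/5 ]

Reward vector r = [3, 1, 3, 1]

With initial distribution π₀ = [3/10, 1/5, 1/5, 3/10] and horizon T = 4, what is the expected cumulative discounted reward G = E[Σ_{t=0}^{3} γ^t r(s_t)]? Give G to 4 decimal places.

t=0: π = [0.3000, 0.2000, 0.2000, 0.3000], E[r] = 2.0000, γ^t·E[r] = 2.000000, running G = 2.000000
t=1: π = [0.1600, 0.2300, 0.3800, 0.2300], E[r] = 2.0800, γ^t·E[r] = 1.664000, running G = 3.664000
t=2: π = [0.1840, 0.2160, 0.3840, 0.2160], E[r] = 2.1360, γ^t·E[r] = 1.367040, running G = 5.031040
t=3: π = [0.1816, 0.2184, 0.3816, 0.2184], E[r] = 2.1264, γ^t·E[r] = 1.088717, running G = 6.119757

G = 6.1198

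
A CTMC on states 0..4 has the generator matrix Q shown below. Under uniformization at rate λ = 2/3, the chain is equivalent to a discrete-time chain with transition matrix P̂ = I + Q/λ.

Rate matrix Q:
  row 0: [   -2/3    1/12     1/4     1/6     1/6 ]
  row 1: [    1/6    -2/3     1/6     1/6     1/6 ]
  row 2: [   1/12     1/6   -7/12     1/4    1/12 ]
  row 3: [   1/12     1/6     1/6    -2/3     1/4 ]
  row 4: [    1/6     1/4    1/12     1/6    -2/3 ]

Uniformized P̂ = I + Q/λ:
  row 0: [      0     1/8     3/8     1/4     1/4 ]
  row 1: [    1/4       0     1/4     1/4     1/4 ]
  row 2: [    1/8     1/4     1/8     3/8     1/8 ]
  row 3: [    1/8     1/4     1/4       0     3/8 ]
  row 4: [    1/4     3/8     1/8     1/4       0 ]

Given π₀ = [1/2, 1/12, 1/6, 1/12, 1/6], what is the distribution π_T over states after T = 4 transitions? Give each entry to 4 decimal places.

π = [0.1558, 0.2056, 0.2167, 0.2225, 0.1993]

t=0: π = [0.5000, 0.0833, 0.1667, 0.0833, 0.1667]
t=1: π = [0.0938, 0.1875, 0.2708, 0.2500, 0.1979]
t=2: π = [0.1615, 0.2161, 0.2031, 0.2214, 0.1979]
t=3: π = [0.1566, 0.2005, 0.2201, 0.2201, 0.2028]
t=4: π = [0.1558, 0.2056, 0.2167, 0.2225, 0.1993]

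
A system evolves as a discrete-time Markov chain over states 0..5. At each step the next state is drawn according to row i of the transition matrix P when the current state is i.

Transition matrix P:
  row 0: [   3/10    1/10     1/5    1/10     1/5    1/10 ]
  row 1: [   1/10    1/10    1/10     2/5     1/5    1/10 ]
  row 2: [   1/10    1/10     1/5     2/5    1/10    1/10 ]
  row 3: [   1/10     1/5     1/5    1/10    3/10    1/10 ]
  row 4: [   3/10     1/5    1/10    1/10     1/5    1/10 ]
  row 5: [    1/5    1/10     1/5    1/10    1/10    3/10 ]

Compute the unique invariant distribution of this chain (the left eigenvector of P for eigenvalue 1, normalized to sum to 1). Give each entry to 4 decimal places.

Balance equations π_j = Σ_i π_i·P[i][j]:
  π_0 = 3/10·π_0 + 1/10·π_1 + 1/10·π_2 + 1/10·π_3 + 3/10·π_4 + 1/5·π_5
  π_1 = 1/10·π_0 + 1/10·π_1 + 1/10·π_2 + 1/5·π_3 + 1/5·π_4 + 1/10·π_5
  π_2 = 1/5·π_0 + 1/10·π_1 + 1/5·π_2 + 1/5·π_3 + 1/10·π_4 + 1/5·π_5
  π_3 = 1/10·π_0 + 2/5·π_1 + 2/5·π_2 + 1/10·π_3 + 1/10·π_4 + 1/10·π_5
  π_4 = 1/5·π_0 + 1/5·π_1 + 1/10·π_2 + 3/10·π_3 + 1/5·π_4 + 1/10·π_5
  normalize: π_0 + π_1 + π_2 + π_3 + π_4 + π_5 = 1
Solving the linear system gives exactly π = [7243/38504, 10639/77008, 12875/77008, 14755/77008, 14627/77008, 1/8].

π = [0.1881, 0.1382, 0.1672, 0.1916, 0.1899, 0.1250]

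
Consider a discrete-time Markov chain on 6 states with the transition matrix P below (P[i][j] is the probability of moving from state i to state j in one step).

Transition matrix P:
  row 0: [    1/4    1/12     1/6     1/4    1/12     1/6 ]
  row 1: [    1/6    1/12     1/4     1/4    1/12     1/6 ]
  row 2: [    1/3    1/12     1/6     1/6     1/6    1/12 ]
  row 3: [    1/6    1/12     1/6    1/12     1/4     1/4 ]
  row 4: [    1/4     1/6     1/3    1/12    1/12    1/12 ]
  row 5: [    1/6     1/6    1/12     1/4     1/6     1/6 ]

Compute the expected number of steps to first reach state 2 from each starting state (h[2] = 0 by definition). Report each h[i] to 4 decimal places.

First-step conditioning: h[2] = 0; for i ≠ 2, h[i] = 1 + Σ_k P[i][k]·h[k].
  h[0] = 1 + 1/4·h[0] + 1/12·h[1] + 1/4·h[3] + 1/12·h[4] + 1/6·h[5]
  h[1] = 1 + 1/6·h[0] + 1/12·h[1] + 1/4·h[3] + 1/12·h[4] + 1/6·h[5]
  h[3] = 1 + 1/6·h[0] + 1/12·h[1] + 1/12·h[3] + 1/4·h[4] + 1/4·h[5]
  h[4] = 1 + 1/4·h[0] + 1/6·h[1] + 1/12·h[3] + 1/12·h[4] + 1/12·h[5]
  h[5] = 1 + 1/6·h[0] + 1/6·h[1] + 1/4·h[3] + 1/6·h[4] + 1/6·h[5]
Solving the 5×5 linear system over states ≠ 2 gives exactly h = [33280/6093, 91520/18279, 0, 97780/18279, 82336/18279, 35336/6093] (h[2] = 0 is the target).

h = [5.4620, 5.0068, 0.0000, 5.3493, 4.5044, 5.7994]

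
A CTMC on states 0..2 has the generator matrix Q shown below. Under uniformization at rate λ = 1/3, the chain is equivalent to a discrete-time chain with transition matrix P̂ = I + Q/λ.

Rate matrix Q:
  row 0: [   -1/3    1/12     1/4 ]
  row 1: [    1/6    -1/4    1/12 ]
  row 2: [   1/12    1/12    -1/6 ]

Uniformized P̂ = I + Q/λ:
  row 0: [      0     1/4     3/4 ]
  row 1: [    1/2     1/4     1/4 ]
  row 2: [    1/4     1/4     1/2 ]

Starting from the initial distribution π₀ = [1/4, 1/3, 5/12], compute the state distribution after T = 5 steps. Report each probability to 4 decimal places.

t=0: π = [0.2500, 0.3333, 0.4167]
t=1: π = [0.2708, 0.2500, 0.4792]
t=2: π = [0.2448, 0.2500, 0.5052]
t=3: π = [0.2513, 0.2500, 0.4987]
t=4: π = [0.2497, 0.2500, 0.5003]
t=5: π = [0.2501, 0.2500, 0.4999]

π = [0.2501, 0.2500, 0.4999]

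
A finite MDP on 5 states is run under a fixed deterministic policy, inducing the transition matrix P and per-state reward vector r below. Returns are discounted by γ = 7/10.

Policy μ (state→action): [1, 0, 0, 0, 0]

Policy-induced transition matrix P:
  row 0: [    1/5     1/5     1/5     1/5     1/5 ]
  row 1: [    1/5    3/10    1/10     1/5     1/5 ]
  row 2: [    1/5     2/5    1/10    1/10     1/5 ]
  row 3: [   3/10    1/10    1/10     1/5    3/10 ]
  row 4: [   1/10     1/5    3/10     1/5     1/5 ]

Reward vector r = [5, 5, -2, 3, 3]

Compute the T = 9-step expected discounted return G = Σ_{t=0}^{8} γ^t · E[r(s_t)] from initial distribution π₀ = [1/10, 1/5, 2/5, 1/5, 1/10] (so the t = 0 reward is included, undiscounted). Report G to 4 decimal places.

t=0: π = [0.1000, 0.2000, 0.4000, 0.2000, 0.1000], E[r] = 1.6000, γ^t·E[r] = 1.600000, running G = 1.600000
t=1: π = [0.2100, 0.2800, 0.1300, 0.1600, 0.2200], E[r] = 3.3300, γ^t·E[r] = 2.331000, running G = 3.931000
t=2: π = [0.1940, 0.2380, 0.1650, 0.1870, 0.2160], E[r] = 3.0390, γ^t·E[r] = 1.489110, running G = 5.420110
t=3: π = [0.1971, 0.2381, 0.1626, 0.1835, 0.2187], E[r] = 3.0574, γ^t·E[r] = 1.048688, running G = 6.468798
t=4: π = [0.1965, 0.2380, 0.1635, 0.1837, 0.2184], E[r] = 3.0517, γ^t·E[r] = 0.732706, running G = 7.201504
t=5: π = [0.1965, 0.2381, 0.1633, 0.1837, 0.2184], E[r] = 3.0527, γ^t·E[r] = 0.513070, running G = 7.714574
t=6: π = [0.1965, 0.2381, 0.1633, 0.1837, 0.2184], E[r] = 3.0526, γ^t·E[r] = 0.359139, running G = 8.073713
t=7: π = [0.1965, 0.2381, 0.1633, 0.1837, 0.2184], E[r] = 3.0527, γ^t·E[r] = 0.251399, running G = 8.325112
t=8: π = [0.1965, 0.2381, 0.1633, 0.1837, 0.2184], E[r] = 3.0526, γ^t·E[r] = 0.175979, running G = 8.501091

G = 8.5011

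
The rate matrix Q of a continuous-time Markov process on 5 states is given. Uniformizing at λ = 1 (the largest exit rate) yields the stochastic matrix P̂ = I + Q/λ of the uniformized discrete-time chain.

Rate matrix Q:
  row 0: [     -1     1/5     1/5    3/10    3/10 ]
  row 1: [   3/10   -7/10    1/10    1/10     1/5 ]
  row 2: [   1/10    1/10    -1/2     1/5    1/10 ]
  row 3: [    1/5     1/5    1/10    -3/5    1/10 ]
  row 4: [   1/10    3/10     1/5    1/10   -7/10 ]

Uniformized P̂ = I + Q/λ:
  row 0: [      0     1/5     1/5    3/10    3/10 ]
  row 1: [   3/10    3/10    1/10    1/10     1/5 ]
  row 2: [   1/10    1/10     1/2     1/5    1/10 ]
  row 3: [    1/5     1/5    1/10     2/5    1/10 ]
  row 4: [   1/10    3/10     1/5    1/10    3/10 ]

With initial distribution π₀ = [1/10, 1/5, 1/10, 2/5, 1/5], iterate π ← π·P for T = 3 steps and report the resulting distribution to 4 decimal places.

t=0: π = [0.1000, 0.2000, 0.1000, 0.4000, 0.2000]
t=1: π = [0.1700, 0.2300, 0.1700, 0.2500, 0.1800]
t=2: π = [0.1540, 0.2240, 0.2030, 0.2260, 0.1930]
t=3: π = [0.1520, 0.2214, 0.2159, 0.2189, 0.1918]

π = [0.1520, 0.2214, 0.2159, 0.2189, 0.1918]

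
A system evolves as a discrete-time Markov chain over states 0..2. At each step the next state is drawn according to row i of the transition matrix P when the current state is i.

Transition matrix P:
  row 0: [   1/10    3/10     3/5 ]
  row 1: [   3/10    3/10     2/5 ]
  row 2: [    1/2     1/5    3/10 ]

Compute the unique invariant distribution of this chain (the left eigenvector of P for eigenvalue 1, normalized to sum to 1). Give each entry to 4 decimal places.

π = [0.3203, 0.2578, 0.4219]

Balance equations π_j = Σ_i π_i·P[i][j]:
  π_0 = 1/10·π_0 + 3/10·π_1 + 1/2·π_2
  π_1 = 3/10·π_0 + 3/10·π_1 + 1/5·π_2
  normalize: π_0 + π_1 + π_2 = 1
Solving the linear system gives exactly π = [41/128, 33/128, 27/64].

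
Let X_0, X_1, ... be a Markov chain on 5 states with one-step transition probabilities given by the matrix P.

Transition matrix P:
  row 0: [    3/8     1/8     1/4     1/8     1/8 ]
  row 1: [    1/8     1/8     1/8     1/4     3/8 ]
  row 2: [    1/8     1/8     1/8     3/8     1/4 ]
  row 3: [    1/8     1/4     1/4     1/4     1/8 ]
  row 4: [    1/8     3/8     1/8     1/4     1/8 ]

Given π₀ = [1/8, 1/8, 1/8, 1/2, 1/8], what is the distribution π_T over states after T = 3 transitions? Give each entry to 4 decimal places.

t=0: π = [0.1250, 0.1250, 0.1250, 0.5000, 0.1250]
t=1: π = [0.1563, 0.2188, 0.2031, 0.2500, 0.1719]
t=2: π = [0.1641, 0.1992, 0.1758, 0.2559, 0.2051]
t=3: π = [0.1660, 0.2083, 0.1775, 0.2515, 0.1968]

π = [0.1660, 0.2083, 0.1775, 0.2515, 0.1968]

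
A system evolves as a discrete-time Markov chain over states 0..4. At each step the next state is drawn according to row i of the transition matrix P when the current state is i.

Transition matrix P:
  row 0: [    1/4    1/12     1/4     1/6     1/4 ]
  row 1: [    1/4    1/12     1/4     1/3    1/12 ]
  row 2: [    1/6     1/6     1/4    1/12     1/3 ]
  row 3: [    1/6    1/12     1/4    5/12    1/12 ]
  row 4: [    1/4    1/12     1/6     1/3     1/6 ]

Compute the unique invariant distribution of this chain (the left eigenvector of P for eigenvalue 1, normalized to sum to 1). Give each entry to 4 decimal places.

π = [0.2087, 0.1028, 0.2339, 0.2619, 0.1927]

Balance equations π_j = Σ_i π_i·P[i][j]:
  π_0 = 1/4·π_0 + 1/4·π_1 + 1/6·π_2 + 1/6·π_3 + 1/4·π_4
  π_1 = 1/12·π_0 + 1/12·π_1 + 1/6·π_2 + 1/12·π_3 + 1/12·π_4
  π_2 = 1/4·π_0 + 1/4·π_1 + 1/4·π_2 + 1/4·π_3 + 1/6·π_4
  π_3 = 1/6·π_0 + 1/3·π_1 + 1/12·π_2 + 5/12·π_3 + 1/3·π_4
  normalize: π_0 + π_1 + π_2 + π_3 + π_4 = 1
Solving the linear system gives exactly π = [3659/17534, 1803/17534, 2051/8767, 2296/8767, 1689/8767].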